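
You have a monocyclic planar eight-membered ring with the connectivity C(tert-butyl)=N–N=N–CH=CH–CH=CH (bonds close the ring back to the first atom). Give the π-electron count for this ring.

The p orbitals form a continuous loop: the double-bond atoms are sp², each contributing one p electron; the doubly-bonded nitrogens are pyridine-type — their lone pairs lie in the ring plane, leaving one electron in the p orbital. The ring is fully conjugated.
Tallying contributions gives 4 × 2 = 8 from the 4 double-bond units.

8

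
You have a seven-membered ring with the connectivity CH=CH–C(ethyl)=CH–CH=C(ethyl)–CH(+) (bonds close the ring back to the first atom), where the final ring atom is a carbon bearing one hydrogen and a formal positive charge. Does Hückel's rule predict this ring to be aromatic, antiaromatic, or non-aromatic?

Aromatic

All ring atoms are sp² and supply a p orbital to the ring (each doubly-bonded ring atom is sp² with one p-orbital electron; the carbocation has an empty p orbital); the conjugation is uninterrupted.
Tallying contributions gives 3 × 2 = 6 from the double-bond units + 0 from the CH(+) atom = 6.
That gives a 4n+2 count (6, n = 1).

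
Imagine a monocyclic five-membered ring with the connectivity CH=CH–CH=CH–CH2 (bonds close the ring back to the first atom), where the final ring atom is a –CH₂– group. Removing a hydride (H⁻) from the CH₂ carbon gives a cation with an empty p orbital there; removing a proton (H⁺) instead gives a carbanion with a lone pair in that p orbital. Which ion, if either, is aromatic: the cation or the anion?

Once that carbon is sp², every ring atom has a p orbital and both ions are fully conjugated.
Cation: 2 × 2 + 0 = 4 π electrons → 4(1), antiaromatic.
Anion: 2 × 2 + 2 = 6 π electrons → 4(1)+2, aromatic.

The anion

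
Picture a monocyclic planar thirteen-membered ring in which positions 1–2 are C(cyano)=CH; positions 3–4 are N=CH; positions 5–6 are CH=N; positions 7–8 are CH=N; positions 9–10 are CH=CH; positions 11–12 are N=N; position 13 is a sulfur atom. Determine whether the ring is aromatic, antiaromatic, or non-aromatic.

All ring atoms are sp² and supply a p orbital to the ring (every atom in a ring double bond is sp² and brings one electron to the p orbital; the doubly-bonded nitrogens are pyridine-type — their lone pairs lie in the ring plane, leaving one electron in the p orbital; the sulfur donates one lone pair from its p orbital); the conjugation is uninterrupted.
Counting π electrons: 6 × 2 = 12 from the double-bond units + 2 from the S atom = 14.
With 14 π electrons (n = 3), the Hückel 4n+2 condition holds.

Aromatic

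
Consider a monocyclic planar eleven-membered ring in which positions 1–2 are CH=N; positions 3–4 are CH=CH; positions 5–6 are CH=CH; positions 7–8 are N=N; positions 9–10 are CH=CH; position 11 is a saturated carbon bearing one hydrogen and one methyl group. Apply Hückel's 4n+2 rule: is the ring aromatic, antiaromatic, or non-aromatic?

Non-aromatic

The CH(methyl) carbon is saturated: that saturated carbon is sp³ and has no p orbital in the ring π system. Conjugation is not continuous around the ring.
Broken conjugation rules out both aromaticity and antiaromaticity.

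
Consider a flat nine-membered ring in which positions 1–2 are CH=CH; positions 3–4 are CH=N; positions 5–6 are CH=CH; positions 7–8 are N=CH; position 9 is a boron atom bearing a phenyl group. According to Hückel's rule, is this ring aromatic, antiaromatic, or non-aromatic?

Antiaromatic

Check conjugation: the double-bond atoms are sp², each contributing one p electron; each sp² =N– keeps its lone pair in-plane and puts one electron into the π system; the boron has an empty p orbital — every position has a p orbital, so the cyclic π system is continuous.
Counting π electrons: 4 × 2 = 8 from the double-bond units + 0 from the B(phenyl) atom = 8.
8 = 4(2); a planar, fully conjugated 4n system is antiaromatic.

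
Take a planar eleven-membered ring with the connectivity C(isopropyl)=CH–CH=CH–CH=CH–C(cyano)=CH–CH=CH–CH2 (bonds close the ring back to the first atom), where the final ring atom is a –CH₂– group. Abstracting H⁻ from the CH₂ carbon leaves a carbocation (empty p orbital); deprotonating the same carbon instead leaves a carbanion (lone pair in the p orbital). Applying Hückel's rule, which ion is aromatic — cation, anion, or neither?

In either ion the ring is fully conjugated: every atom, including the new sp² carbon, supplies a p orbital.
Cation: 5 × 2 + 0 = 10 π electrons → 4(2)+2, aromatic.
Anion: 5 × 2 + 2 = 12 π electrons → 4(3), antiaromatic.

The cation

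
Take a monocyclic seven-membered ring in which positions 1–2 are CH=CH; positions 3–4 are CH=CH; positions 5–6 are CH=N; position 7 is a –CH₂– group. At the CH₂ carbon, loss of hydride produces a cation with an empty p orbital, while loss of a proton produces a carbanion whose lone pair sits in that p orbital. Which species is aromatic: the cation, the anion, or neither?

The cation

Both ions have a continuous loop of p orbitals — each ring atom is sp².
Cation: 3 × 2 + 0 = 6 π electrons → 4(1)+2, aromatic.
Anion: 3 × 2 + 2 = 8 π electrons → 4(2), antiaromatic.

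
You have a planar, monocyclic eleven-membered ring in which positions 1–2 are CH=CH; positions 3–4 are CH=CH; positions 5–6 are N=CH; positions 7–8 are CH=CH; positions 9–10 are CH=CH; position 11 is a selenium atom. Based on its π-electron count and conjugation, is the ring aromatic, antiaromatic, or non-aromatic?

The p orbitals form a continuous loop: the double-bond atoms are sp², each contributing one p electron; each sp² =N– keeps its lone pair in-plane and puts one electron into the π system; the selenium donates one lone pair from its p orbital. The ring is fully conjugated.
Counting π electrons: 5 × 2 = 10 from the double-bond units + 2 from the Se atom = 12.
12 is a 4n count (n = 3), so the planar conjugated ring is antiaromatic.

Antiaromatic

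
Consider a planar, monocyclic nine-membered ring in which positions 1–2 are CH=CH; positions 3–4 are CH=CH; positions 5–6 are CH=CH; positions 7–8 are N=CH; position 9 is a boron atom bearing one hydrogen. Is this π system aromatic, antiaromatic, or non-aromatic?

Antiaromatic

Check conjugation: the double-bond atoms are sp², each contributing one p electron; the doubly-bonded nitrogens are pyridine-type — their lone pairs lie in the ring plane, leaving one electron in the p orbital; the boron has an empty p orbital — every position has a p orbital, so the cyclic π system is continuous.
π-electron count: 4 × 2 = 8 from the double-bond units + 0 from the BH atom = 8.
8 = 4(2); a planar, fully conjugated 4n system is antiaromatic.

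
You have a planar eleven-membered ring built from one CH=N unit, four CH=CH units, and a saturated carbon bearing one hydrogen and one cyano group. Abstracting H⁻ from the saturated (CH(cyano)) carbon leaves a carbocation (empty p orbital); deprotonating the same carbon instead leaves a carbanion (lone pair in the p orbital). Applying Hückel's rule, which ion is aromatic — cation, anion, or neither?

Once that carbon is sp², every ring atom has a p orbital and both ions are fully conjugated.
Cation: 5 × 2 + 0 = 10 π electrons → 4(2)+2, aromatic.
Anion: 5 × 2 + 2 = 12 π electrons → 4(3), antiaromatic.

The cation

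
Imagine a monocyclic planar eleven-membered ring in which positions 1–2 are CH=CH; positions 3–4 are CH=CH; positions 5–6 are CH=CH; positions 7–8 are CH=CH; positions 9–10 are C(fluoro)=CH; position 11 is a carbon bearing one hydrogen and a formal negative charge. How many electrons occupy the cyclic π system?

12

The p orbitals form a continuous loop: the double-bond atoms are sp², each contributing one p electron; the carbanion's lone pair occupies the p orbital. The ring is fully conjugated.
Tallying contributions gives 5 × 2 = 10 from the double-bond units + 2 from the CH(-) atom = 12.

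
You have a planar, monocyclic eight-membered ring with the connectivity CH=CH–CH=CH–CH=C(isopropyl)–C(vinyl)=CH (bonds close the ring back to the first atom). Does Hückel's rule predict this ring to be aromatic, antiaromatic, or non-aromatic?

Every ring atom contributes a p orbital perpendicular to the ring (each doubly-bonded ring atom is sp² with one p-orbital electron), so the π system is cyclic and fully conjugated.
Counting π electrons: 4 × 2 = 8 from the 4 double-bond units.
8 = 4(2); a planar, fully conjugated 4n system is antiaromatic.

Antiaromatic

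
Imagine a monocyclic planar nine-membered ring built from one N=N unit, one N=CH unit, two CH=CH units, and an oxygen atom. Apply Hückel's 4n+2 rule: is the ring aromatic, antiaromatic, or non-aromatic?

Every ring atom contributes a p orbital perpendicular to the ring (every atom in a ring double bond is sp² and brings one electron to the p orbital; each sp² =N– keeps its lone pair in-plane and puts one electron into the π system; the oxygen donates one lone pair from its p orbital), so the π system is cyclic and fully conjugated.
Adding the contributions, 4 × 2 = 8 from the double-bond units + 2 from the O atom = 10.
With 10 π electrons (n = 2), the Hückel 4n+2 condition holds.

Aromatic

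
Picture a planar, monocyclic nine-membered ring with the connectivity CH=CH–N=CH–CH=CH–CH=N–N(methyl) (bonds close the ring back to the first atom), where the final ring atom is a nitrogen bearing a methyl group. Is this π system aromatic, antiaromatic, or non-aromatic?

Aromatic

All ring atoms are sp² and supply a p orbital to the ring (each doubly-bonded ring atom is sp² with one p-orbital electron; each =N– nitrogen is pyridine-type (lone pair in the sp² plane, one electron in the p orbital); the pyrrole-type nitrogen donates its lone pair from the p orbital); the conjugation is uninterrupted.
π-electron count: 4 × 2 = 8 from the double-bond units + 2 from the N(methyl) atom = 10.
With 10 π electrons (n = 2), the Hückel 4n+2 condition holds.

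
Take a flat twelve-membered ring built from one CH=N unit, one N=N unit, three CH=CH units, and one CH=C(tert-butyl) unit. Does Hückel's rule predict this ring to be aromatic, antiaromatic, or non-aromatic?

Antiaromatic

Every ring atom contributes a p orbital perpendicular to the ring (every atom in a ring double bond is sp² and brings one electron to the p orbital; each =N– nitrogen is pyridine-type (lone pair in the sp² plane, one electron in the p orbital)), so the π system is cyclic and fully conjugated.
Counting π electrons: 6 × 2 = 12 from the 6 double-bond units.
12 = 4(3); a planar, fully conjugated 4n system is antiaromatic.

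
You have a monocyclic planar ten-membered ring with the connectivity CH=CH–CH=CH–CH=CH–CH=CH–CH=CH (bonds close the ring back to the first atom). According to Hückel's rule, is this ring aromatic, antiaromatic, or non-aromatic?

The p orbitals form a continuous loop: the double-bond atoms are sp², each contributing one p electron. The ring is fully conjugated.
Counting π electrons: 5 × 2 = 10 from the 5 double-bond units.
10 = 4(2) + 2, which satisfies Hückel's 4n+2 rule.

Aromatic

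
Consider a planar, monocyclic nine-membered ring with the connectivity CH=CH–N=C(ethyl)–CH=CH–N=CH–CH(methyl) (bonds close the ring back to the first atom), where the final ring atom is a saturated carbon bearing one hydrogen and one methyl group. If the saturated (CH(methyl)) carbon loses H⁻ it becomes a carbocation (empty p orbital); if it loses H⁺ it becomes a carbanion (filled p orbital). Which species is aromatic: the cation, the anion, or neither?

In either ion the ring is fully conjugated: every atom, including the new sp² carbon, supplies a p orbital.
Cation: 4 × 2 + 0 = 8 π electrons → 4(2), antiaromatic.
Anion: 4 × 2 + 2 = 10 π electrons → 4(2)+2, aromatic.

The anion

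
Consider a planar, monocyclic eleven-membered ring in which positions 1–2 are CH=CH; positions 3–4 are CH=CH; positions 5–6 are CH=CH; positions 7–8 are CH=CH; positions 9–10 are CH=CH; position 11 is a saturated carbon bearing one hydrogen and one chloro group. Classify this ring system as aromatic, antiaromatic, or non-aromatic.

Non-aromatic

At the CH(chloro) position, that saturated carbon is sp³ and has no p orbital in the ring π system; the ring's p-orbital overlap is broken there.
Broken conjugation rules out both aromaticity and antiaromaticity.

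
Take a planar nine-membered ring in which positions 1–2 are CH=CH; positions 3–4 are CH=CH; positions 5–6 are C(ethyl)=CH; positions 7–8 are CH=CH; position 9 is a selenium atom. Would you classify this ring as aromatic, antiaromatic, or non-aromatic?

Aromatic

Check conjugation: every atom in a ring double bond is sp² and brings one electron to the p orbital; the selenium donates one lone pair from its p orbital — every position has a p orbital, so the cyclic π system is continuous.
Adding the contributions, 4 × 2 = 8 from the double-bond units + 2 from the Se atom = 10.
10 = 4(2) + 2, which satisfies Hückel's 4n+2 rule.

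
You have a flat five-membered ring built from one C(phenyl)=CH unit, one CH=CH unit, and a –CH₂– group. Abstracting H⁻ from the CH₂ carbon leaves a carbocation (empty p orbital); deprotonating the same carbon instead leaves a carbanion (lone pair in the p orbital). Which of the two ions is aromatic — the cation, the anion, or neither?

The anion

In either ion the ring is fully conjugated: every atom, including the new sp² carbon, supplies a p orbital.
Cation: 2 × 2 + 0 = 4 π electrons → 4(1), antiaromatic.
Anion: 2 × 2 + 2 = 6 π electrons → 4(1)+2, aromatic.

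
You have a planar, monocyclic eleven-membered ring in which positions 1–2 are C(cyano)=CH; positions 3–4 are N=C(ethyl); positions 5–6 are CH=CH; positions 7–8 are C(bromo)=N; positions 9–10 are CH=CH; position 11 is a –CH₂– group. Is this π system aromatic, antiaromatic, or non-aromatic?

The CH2 carbon is saturated: the tetrahedral CH₂ carbon is sp³ and has no p orbital in the ring π system. Conjugation is not continuous around the ring.
Without a continuous loop of overlapping p orbitals the Hückel electron count never comes into play.

Non-aromatic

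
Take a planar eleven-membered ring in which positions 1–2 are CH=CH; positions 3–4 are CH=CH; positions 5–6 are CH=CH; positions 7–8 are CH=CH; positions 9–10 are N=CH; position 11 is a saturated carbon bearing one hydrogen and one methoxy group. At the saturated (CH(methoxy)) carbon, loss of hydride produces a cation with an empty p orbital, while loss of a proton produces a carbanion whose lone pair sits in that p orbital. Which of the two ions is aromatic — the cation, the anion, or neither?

Once that carbon is sp², every ring atom has a p orbital and both ions are fully conjugated.
Cation: 5 × 2 + 0 = 10 π electrons → 4(2)+2, aromatic.
Anion: 5 × 2 + 2 = 12 π electrons → 4(3), antiaromatic.

The cation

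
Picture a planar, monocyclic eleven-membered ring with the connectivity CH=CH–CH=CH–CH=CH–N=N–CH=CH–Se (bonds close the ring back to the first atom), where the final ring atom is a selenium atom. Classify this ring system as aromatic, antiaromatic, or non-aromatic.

Antiaromatic

The p orbitals form a continuous loop: every atom in a ring double bond is sp² and brings one electron to the p orbital; each =N– nitrogen is pyridine-type (lone pair in the sp² plane, one electron in the p orbital); the selenium donates one lone pair from its p orbital. The ring is fully conjugated.
Tallying contributions gives 5 × 2 = 10 from the double-bond units + 2 from the Se atom = 12.
12 = 4(3); a planar, fully conjugated 4n system is antiaromatic.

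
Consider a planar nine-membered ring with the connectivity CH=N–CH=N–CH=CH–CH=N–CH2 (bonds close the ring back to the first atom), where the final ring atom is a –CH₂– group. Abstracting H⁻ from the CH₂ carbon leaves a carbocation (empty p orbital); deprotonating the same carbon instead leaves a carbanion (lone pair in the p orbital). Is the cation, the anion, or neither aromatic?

The anion

Once that carbon is sp², every ring atom has a p orbital and both ions are fully conjugated.
Cation: 4 × 2 + 0 = 8 π electrons → 4(2), antiaromatic.
Anion: 4 × 2 + 2 = 10 π electrons → 4(2)+2, aromatic.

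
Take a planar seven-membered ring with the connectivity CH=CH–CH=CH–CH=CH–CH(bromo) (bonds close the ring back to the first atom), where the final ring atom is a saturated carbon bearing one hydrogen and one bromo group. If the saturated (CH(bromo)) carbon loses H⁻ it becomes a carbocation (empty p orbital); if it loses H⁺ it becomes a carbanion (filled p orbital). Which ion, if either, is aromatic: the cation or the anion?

The cation

Both ions have a continuous loop of p orbitals — each ring atom is sp².
Cation: 3 × 2 + 0 = 6 π electrons → 4(1)+2, aromatic.
Anion: 3 × 2 + 2 = 8 π electrons → 4(2), antiaromatic.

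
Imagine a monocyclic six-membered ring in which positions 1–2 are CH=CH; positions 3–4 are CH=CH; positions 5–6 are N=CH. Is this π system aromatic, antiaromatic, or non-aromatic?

Aromatic

All ring atoms are sp² and supply a p orbital to the ring (the double-bond atoms are sp², each contributing one p electron; each =N– nitrogen is pyridine-type (lone pair in the sp² plane, one electron in the p orbital)); the conjugation is uninterrupted.
Tallying contributions gives 3 × 2 = 6 from the 3 double-bond units.
6 = 4(1) + 2, which satisfies Hückel's 4n+2 rule.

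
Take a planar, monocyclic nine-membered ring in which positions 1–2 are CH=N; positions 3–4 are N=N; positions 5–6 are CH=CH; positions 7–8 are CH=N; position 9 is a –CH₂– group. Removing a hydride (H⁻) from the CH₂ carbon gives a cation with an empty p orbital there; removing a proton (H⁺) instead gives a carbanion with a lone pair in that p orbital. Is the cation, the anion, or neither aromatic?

In either ion the ring is fully conjugated: every atom, including the new sp² carbon, supplies a p orbital.
Cation: 4 × 2 + 0 = 8 π electrons → 4(2), antiaromatic.
Anion: 4 × 2 + 2 = 10 π electrons → 4(2)+2, aromatic.

The anion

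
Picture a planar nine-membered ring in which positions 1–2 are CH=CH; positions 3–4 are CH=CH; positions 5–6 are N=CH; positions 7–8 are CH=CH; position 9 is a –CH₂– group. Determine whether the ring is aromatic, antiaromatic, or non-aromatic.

Non-aromatic

The CH2 position has four σ bonds — the tetrahedral CH₂ carbon is sp³ and has no p orbital in the ring π system — so the cyclic conjugation is interrupted.
A ring that is not fully conjugated cannot be aromatic or antiaromatic regardless of its π-electron count.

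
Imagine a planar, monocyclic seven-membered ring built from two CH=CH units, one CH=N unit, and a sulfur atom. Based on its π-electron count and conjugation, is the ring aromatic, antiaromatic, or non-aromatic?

Antiaromatic

Every ring atom contributes a p orbital perpendicular to the ring (the double-bond atoms are sp², each contributing one p electron; each sp² =N– keeps its lone pair in-plane and puts one electron into the π system; the sulfur donates one lone pair from its p orbital), so the π system is cyclic and fully conjugated.
π-electron count: 3 × 2 = 6 from the double-bond units + 2 from the S atom = 8.
8 is a 4n count (n = 2), so the planar conjugated ring is antiaromatic.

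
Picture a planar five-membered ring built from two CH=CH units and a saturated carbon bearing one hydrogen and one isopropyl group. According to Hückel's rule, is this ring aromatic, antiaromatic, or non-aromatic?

The CH(isopropyl) position has four σ bonds — that saturated carbon is sp³ and has no p orbital in the ring π system — so the cyclic conjugation is interrupted.
Hückel's rule only applies to fully conjugated rings, so this one is simply non-aromatic.

Non-aromatic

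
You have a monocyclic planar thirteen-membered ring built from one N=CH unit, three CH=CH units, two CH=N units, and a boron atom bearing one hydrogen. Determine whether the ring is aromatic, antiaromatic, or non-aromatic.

All ring atoms are sp² and supply a p orbital to the ring (the double-bond atoms are sp², each contributing one p electron; the doubly-bonded nitrogens are pyridine-type — their lone pairs lie in the ring plane, leaving one electron in the p orbital; the boron has an empty p orbital); the conjugation is uninterrupted.
Tallying contributions gives 6 × 2 = 12 from the double-bond units + 0 from the BH atom = 12.
With 12 = 4·3 π electrons, Hückel's rule classifies the planar ring as antiaromatic.

Antiaromatic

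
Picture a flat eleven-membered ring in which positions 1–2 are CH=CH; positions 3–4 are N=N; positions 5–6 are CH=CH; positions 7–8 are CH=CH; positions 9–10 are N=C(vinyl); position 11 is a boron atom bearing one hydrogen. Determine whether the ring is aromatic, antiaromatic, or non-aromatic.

Aromatic

Every ring atom contributes a p orbital perpendicular to the ring (every atom in a ring double bond is sp² and brings one electron to the p orbital; each sp² =N– keeps its lone pair in-plane and puts one electron into the π system; the boron has an empty p orbital), so the π system is cyclic and fully conjugated.
Tallying contributions gives 5 × 2 = 10 from the double-bond units + 0 from the BH atom = 10.
That gives a 4n+2 count (10, n = 2).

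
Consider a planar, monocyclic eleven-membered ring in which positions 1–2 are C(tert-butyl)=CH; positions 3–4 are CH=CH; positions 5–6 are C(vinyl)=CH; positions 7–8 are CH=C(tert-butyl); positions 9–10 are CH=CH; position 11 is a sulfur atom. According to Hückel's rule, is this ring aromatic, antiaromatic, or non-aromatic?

Antiaromatic

The p orbitals form a continuous loop: every atom in a ring double bond is sp² and brings one electron to the p orbital; the sulfur donates one lone pair from its p orbital. The ring is fully conjugated.
π-electron count: 5 × 2 = 10 from the double-bond units + 2 from the S atom = 12.
12 = 4(3); a planar, fully conjugated 4n system is antiaromatic.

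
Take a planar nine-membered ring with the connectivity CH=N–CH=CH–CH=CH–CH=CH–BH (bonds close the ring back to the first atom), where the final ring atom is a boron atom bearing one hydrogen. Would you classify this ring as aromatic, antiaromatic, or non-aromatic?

Antiaromatic

Every ring atom contributes a p orbital perpendicular to the ring (each doubly-bonded ring atom is sp² with one p-orbital electron; each =N– nitrogen is pyridine-type (lone pair in the sp² plane, one electron in the p orbital); the boron has an empty p orbital), so the π system is cyclic and fully conjugated.
Tallying contributions gives 4 × 2 = 8 from the double-bond units + 0 from the BH atom = 8.
8 is a 4n count (n = 2), so the planar conjugated ring is antiaromatic.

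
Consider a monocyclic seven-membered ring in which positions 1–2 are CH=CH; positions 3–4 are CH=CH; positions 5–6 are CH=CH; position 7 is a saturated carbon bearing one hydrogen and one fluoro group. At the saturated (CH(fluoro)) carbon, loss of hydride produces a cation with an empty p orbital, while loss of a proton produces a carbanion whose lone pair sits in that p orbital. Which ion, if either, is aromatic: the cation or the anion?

In both ions every ring atom is sp² and contributes a p orbital, so both rings are fully conjugated.
Cation: 3 × 2 + 0 = 6 π electrons → 4(1)+2, aromatic.
Anion: 3 × 2 + 2 = 8 π electrons → 4(2), antiaromatic.

The cation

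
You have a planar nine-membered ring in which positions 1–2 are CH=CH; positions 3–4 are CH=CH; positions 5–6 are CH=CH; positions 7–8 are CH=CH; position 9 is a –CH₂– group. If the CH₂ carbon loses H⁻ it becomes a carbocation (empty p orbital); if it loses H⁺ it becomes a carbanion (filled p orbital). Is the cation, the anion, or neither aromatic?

In either ion the ring is fully conjugated: every atom, including the new sp² carbon, supplies a p orbital.
Cation: 4 × 2 + 0 = 8 π electrons → 4(2), antiaromatic.
Anion: 4 × 2 + 2 = 10 π electrons → 4(2)+2, aromatic.

The anion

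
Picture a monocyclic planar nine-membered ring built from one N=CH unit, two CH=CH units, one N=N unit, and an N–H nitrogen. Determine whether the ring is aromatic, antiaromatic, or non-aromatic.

Aromatic

The p orbitals form a continuous loop: the double-bond atoms are sp², each contributing one p electron; each =N– nitrogen is pyridine-type (lone pair in the sp² plane, one electron in the p orbital); the pyrrole-type nitrogen donates its lone pair from the p orbital. The ring is fully conjugated.
Counting π electrons: 4 × 2 = 8 from the double-bond units + 2 from the NH atom = 10.
10 = 4(2) + 2, which satisfies Hückel's 4n+2 rule.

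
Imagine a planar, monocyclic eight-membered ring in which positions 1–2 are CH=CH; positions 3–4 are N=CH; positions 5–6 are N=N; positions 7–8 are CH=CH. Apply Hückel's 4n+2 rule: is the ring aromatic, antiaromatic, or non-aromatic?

Antiaromatic

Every ring atom contributes a p orbital perpendicular to the ring (the double-bond atoms are sp², each contributing one p electron; each =N– nitrogen is pyridine-type (lone pair in the sp² plane, one electron in the p orbital)), so the π system is cyclic and fully conjugated.
Adding the contributions, 4 × 2 = 8 from the 4 double-bond units.
8 = 4(2); a planar, fully conjugated 4n system is antiaromatic.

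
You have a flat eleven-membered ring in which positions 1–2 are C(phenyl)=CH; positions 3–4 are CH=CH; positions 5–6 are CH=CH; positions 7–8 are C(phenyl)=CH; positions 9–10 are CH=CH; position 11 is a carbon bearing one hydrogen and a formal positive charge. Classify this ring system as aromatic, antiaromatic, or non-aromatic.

Aromatic

All ring atoms are sp² and supply a p orbital to the ring (each doubly-bonded ring atom is sp² with one p-orbital electron; the carbocation has an empty p orbital); the conjugation is uninterrupted.
π-electron count: 5 × 2 = 10 from the double-bond units + 0 from the CH(+) atom = 10.
With 10 π electrons (n = 2), the Hückel 4n+2 condition holds.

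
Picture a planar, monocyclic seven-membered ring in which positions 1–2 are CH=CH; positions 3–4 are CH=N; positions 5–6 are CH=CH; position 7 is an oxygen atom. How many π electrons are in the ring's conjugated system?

8

Check conjugation: every atom in a ring double bond is sp² and brings one electron to the p orbital; each =N– nitrogen is pyridine-type (lone pair in the sp² plane, one electron in the p orbital); the oxygen donates one lone pair from its p orbital — every position has a p orbital, so the cyclic π system is continuous.
Counting π electrons: 3 × 2 = 6 from the double-bond units + 2 from the O atom = 8.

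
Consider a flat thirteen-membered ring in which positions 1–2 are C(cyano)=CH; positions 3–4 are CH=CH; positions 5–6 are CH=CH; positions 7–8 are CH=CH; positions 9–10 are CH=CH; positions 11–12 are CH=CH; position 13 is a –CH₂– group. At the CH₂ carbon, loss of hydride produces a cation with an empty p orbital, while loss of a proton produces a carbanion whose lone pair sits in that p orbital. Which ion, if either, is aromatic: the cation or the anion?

In either ion the ring is fully conjugated: every atom, including the new sp² carbon, supplies a p orbital.
Cation: 6 × 2 + 0 = 12 π electrons → 4(3), antiaromatic.
Anion: 6 × 2 + 2 = 14 π electrons → 4(3)+2, aromatic.

The anion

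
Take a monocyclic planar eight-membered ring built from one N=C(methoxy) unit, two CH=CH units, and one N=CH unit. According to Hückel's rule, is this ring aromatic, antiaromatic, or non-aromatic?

Antiaromatic

Check conjugation: the double-bond atoms are sp², each contributing one p electron; each sp² =N– keeps its lone pair in-plane and puts one electron into the π system — every position has a p orbital, so the cyclic π system is continuous.
Adding the contributions, 4 × 2 = 8 from the 4 double-bond units.
A 4n π count (8, n = 2) in a planar conjugated ring means antiaromatic.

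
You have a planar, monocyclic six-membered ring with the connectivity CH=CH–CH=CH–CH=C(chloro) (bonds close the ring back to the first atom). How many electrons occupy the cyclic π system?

6

All ring atoms are sp² and supply a p orbital to the ring (the double-bond atoms are sp², each contributing one p electron); the conjugation is uninterrupted.
Counting π electrons: 3 × 2 = 6 from the 3 double-bond units.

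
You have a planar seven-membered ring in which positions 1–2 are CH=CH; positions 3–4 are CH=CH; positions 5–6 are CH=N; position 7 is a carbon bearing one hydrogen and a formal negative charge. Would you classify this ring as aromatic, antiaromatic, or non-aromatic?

Antiaromatic

Check conjugation: every atom in a ring double bond is sp² and brings one electron to the p orbital; the doubly-bonded nitrogens are pyridine-type — their lone pairs lie in the ring plane, leaving one electron in the p orbital; the carbanion's lone pair occupies the p orbital — every position has a p orbital, so the cyclic π system is continuous.
Counting π electrons: 3 × 2 = 6 from the double-bond units + 2 from the CH(-) atom = 8.
With 8 = 4·2 π electrons, Hückel's rule classifies the planar ring as antiaromatic.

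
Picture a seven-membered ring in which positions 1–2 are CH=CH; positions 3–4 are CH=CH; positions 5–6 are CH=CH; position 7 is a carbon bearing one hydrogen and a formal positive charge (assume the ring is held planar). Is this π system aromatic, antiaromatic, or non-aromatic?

Aromatic

Check conjugation: each doubly-bonded ring atom is sp² with one p-orbital electron; the carbocation has an empty p orbital — every position has a p orbital, so the cyclic π system is continuous.
Counting π electrons: 3 × 2 = 6 from the double-bond units + 0 from the CH(+) atom = 6.
6 = 4(1) + 2, which satisfies Hückel's 4n+2 rule.
(This ring is the tropylium cation.)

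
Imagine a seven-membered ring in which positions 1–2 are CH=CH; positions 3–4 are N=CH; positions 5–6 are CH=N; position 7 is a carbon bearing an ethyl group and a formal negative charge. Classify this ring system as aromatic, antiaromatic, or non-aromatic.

Check conjugation: each doubly-bonded ring atom is sp² with one p-orbital electron; the doubly-bonded nitrogens are pyridine-type — their lone pairs lie in the ring plane, leaving one electron in the p orbital; the carbanion's lone pair occupies the p orbital — every position has a p orbital, so the cyclic π system is continuous.
Tallying contributions gives 3 × 2 = 6 from the double-bond units + 2 from the C(ethyl)(-) atom = 8.
8 is a 4n count (n = 2), so the planar conjugated ring is antiaromatic.

Antiaromatic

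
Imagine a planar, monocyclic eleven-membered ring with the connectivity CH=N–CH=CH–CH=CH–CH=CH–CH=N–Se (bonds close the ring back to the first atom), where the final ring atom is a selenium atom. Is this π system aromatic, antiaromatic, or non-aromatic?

Antiaromatic

The p orbitals form a continuous loop: each doubly-bonded ring atom is sp² with one p-orbital electron; each sp² =N– keeps its lone pair in-plane and puts one electron into the π system; the selenium donates one lone pair from its p orbital. The ring is fully conjugated.
Adding the contributions, 5 × 2 = 10 from the double-bond units + 2 from the Se atom = 12.
12 = 4(3); a planar, fully conjugated 4n system is antiaromatic.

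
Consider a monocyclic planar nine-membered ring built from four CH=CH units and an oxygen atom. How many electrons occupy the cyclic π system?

Check conjugation: each doubly-bonded ring atom is sp² with one p-orbital electron; the oxygen donates one lone pair from its p orbital — every position has a p orbital, so the cyclic π system is continuous.
Counting π electrons: 4 × 2 = 8 from the double-bond units + 2 from the O atom = 10.

10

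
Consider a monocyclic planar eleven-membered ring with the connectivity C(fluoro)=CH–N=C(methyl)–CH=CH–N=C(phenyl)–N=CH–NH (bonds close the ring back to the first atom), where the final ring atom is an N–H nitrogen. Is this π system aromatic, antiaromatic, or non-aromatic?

Antiaromatic

The p orbitals form a continuous loop: each doubly-bonded ring atom is sp² with one p-orbital electron; each =N– nitrogen is pyridine-type (lone pair in the sp² plane, one electron in the p orbital); the pyrrole-type nitrogen donates its lone pair from the p orbital. The ring is fully conjugated.
Adding the contributions, 5 × 2 = 10 from the double-bond units + 2 from the NH atom = 12.
12 = 4(3); a planar, fully conjugated 4n system is antiaromatic.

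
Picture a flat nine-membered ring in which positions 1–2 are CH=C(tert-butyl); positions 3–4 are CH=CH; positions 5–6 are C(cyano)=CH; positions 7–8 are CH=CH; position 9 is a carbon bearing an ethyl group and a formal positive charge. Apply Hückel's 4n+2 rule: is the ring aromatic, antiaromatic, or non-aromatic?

Antiaromatic

Check conjugation: every atom in a ring double bond is sp² and brings one electron to the p orbital; the carbocation has an empty p orbital — every position has a p orbital, so the cyclic π system is continuous.
Adding the contributions, 4 × 2 = 8 from the double-bond units + 0 from the C(ethyl)(+) atom = 8.
8 = 4(2); a planar, fully conjugated 4n system is antiaromatic.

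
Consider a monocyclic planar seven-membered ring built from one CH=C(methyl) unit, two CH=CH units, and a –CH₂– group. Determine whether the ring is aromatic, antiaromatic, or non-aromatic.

Non-aromatic

The CH2 carbon is saturated: the tetrahedral CH₂ carbon is sp³ and has no p orbital in the ring π system. Conjugation is not continuous around the ring.
Hückel's rule only applies to fully conjugated rings, so this one is simply non-aromatic.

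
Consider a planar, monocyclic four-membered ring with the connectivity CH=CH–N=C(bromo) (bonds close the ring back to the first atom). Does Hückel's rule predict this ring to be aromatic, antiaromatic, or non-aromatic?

Antiaromatic

The p orbitals form a continuous loop: every atom in a ring double bond is sp² and brings one electron to the p orbital; each sp² =N– keeps its lone pair in-plane and puts one electron into the π system. The ring is fully conjugated.
Counting π electrons: 2 × 2 = 4 from the 2 double-bond units.
4 = 4(1); a planar, fully conjugated 4n system is antiaromatic.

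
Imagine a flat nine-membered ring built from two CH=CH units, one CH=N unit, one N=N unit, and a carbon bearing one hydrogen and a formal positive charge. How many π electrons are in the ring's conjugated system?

8

Every ring atom contributes a p orbital perpendicular to the ring (every atom in a ring double bond is sp² and brings one electron to the p orbital; each =N– nitrogen is pyridine-type (lone pair in the sp² plane, one electron in the p orbital); the carbocation has an empty p orbital), so the π system is cyclic and fully conjugated.
Adding the contributions, 4 × 2 = 8 from the double-bond units + 0 from the CH(+) atom = 8.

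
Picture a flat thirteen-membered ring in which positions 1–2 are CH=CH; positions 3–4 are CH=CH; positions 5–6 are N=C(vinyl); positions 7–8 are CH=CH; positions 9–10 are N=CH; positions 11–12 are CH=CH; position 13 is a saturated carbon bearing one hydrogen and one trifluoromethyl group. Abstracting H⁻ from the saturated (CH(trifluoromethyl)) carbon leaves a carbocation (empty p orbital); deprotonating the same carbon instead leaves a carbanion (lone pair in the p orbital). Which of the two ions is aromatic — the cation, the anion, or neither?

The anion

In either ion the ring is fully conjugated: every atom, including the new sp² carbon, supplies a p orbital.
Cation: 6 × 2 + 0 = 12 π electrons → 4(3), antiaromatic.
Anion: 6 × 2 + 2 = 14 π electrons → 4(3)+2, aromatic.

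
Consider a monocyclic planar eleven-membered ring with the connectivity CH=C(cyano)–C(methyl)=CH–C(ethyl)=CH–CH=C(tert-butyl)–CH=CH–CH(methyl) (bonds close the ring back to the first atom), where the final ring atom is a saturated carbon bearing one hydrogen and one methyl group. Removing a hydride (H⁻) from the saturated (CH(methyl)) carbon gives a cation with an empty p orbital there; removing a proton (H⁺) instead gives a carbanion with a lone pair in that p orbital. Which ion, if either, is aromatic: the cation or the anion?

The cation

Once that carbon is sp², every ring atom has a p orbital and both ions are fully conjugated.
Cation: 5 × 2 + 0 = 10 π electrons → 4(2)+2, aromatic.
Anion: 5 × 2 + 2 = 12 π electrons → 4(3), antiaromatic.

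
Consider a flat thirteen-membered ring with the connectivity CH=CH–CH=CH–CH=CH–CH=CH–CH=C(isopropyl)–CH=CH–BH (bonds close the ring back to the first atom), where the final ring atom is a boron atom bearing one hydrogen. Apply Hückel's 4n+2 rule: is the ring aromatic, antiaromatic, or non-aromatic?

Antiaromatic

Check conjugation: every atom in a ring double bond is sp² and brings one electron to the p orbital; the boron has an empty p orbital — every position has a p orbital, so the cyclic π system is continuous.
Counting π electrons: 6 × 2 = 12 from the double-bond units + 0 from the BH atom = 12.
A 4n π count (12, n = 3) in a planar conjugated ring means antiaromatic.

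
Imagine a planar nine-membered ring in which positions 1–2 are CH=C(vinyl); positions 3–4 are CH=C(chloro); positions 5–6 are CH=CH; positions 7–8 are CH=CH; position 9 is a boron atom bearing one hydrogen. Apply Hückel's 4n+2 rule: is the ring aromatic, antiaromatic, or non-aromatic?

Every ring atom contributes a p orbital perpendicular to the ring (each doubly-bonded ring atom is sp² with one p-orbital electron; the boron has an empty p orbital), so the π system is cyclic and fully conjugated.
Adding the contributions, 4 × 2 = 8 from the double-bond units + 0 from the BH atom = 8.
With 8 = 4·2 π electrons, Hückel's rule classifies the planar ring as antiaromatic.

Antiaromatic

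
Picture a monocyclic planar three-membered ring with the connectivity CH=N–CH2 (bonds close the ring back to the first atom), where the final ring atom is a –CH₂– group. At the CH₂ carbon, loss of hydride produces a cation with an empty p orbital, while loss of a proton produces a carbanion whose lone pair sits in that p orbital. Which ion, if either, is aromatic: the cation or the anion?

The cation

Both ions have a continuous loop of p orbitals — each ring atom is sp².
Cation: 1 × 2 + 0 = 2 π electrons → 4(0)+2, aromatic.
Anion: 1 × 2 + 2 = 4 π electrons → 4(1), antiaromatic.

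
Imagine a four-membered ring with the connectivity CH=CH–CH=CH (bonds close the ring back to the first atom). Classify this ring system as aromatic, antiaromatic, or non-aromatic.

Antiaromatic

Every ring atom contributes a p orbital perpendicular to the ring (every atom in a ring double bond is sp² and brings one electron to the p orbital), so the π system is cyclic and fully conjugated.
π-electron count: 2 × 2 = 4 from the 2 double-bond units.
4 is a 4n count (n = 1), so the planar conjugated ring is antiaromatic.
(The species described is cyclobutadiene.)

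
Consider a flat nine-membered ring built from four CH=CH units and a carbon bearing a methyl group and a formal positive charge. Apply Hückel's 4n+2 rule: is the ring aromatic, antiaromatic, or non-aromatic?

Every ring atom contributes a p orbital perpendicular to the ring (the double-bond atoms are sp², each contributing one p electron; the carbocation has an empty p orbital), so the π system is cyclic and fully conjugated.
Counting π electrons: 4 × 2 = 8 from the double-bond units + 0 from the C(methyl)(+) atom = 8.
8 = 4(2); a planar, fully conjugated 4n system is antiaromatic.

Antiaromatic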